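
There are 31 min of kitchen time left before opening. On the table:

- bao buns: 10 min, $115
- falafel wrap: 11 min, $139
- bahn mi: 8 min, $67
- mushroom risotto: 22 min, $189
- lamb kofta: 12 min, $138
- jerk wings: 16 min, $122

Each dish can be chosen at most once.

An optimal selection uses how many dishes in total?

3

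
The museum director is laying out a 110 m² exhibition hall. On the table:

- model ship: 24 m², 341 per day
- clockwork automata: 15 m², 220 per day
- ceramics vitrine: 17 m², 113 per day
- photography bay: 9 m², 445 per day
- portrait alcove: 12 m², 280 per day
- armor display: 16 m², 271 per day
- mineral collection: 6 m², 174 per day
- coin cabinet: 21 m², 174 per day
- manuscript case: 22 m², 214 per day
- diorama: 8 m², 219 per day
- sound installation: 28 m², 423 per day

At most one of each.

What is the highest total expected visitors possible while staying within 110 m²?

2154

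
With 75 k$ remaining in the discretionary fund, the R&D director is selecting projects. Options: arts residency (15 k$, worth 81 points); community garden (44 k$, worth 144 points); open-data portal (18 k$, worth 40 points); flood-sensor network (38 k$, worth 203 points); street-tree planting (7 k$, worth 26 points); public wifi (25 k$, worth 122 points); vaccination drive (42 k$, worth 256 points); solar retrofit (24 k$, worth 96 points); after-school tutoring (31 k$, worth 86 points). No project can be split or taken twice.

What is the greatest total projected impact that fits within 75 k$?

Greedy by ratio would take arts residency + street-tree planting + vaccination drive: 64 k$ used, total 363.
The 15 k$ tied up in arts residency is better spent on public wifi — total rises to 404 (74 k$).

404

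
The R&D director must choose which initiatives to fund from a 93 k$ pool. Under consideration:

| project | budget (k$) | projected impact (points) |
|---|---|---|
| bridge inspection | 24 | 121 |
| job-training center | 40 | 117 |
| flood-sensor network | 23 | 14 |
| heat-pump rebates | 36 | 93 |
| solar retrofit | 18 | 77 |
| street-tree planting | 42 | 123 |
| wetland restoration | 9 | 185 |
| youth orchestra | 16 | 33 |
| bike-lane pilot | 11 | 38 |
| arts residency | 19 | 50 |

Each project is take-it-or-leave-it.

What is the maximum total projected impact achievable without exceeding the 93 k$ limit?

Filling by ratio: bridge inspection + solar retrofit + wetland restoration + bike-lane pilot + arts residency for 471, with 12 k$ left unused.
The 30 k$ tied up in bike-lane pilot and arts residency is better spent on street-tree planting — total rises to 506 (93 k$).
Every other selection either busts 93 k$ or fails to beat 506.

506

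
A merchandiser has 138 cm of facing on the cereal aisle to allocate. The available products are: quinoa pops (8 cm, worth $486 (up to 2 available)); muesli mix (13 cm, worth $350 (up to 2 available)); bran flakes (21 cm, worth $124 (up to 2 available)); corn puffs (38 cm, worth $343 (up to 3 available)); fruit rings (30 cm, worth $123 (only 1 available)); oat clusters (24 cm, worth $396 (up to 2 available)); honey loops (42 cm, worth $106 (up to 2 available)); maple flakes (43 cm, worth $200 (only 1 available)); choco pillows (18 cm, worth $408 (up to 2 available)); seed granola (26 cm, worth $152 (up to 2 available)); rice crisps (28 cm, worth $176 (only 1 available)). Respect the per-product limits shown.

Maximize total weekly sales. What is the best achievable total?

3280

2×quinoa pops + 2×muesli mix + 2×oat clusters + 2×choco pillows uses 126 of the 138 cm and totals 3280.
No other feasible combination exceeds 3280.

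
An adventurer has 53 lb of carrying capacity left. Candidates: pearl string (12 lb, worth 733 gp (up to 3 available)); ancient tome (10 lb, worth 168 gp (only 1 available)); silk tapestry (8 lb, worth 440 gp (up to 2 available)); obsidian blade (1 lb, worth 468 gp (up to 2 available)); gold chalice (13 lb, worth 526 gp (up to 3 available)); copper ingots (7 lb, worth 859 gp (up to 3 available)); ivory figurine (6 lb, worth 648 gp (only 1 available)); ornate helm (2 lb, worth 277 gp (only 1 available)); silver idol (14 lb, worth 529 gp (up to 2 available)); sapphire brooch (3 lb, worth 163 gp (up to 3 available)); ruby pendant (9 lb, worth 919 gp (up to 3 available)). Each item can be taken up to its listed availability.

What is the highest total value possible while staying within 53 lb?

Ranking by ratio (value/lb): obsidian blade 468.00, ornate helm 138.50, copper ingots 122.71, ivory figurine 108.00.
A density-first pass picks 2×obsidian blade + 3×copper ingots + ivory figurine + ornate helm + sapphire brooch + 2×ruby pendant — 6439 at 52 lb.
The 9 lb tied up in ivory figurine and sapphire brooch is better spent on ruby pendant — total rises to 6547 (52 lb).
That's the maximum — no swap from here does better than 6547.

6547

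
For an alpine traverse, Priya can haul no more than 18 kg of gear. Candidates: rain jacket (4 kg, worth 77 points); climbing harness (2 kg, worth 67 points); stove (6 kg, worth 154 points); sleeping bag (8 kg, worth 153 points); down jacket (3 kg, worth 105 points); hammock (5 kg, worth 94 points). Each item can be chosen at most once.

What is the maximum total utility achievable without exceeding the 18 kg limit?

430

Taking the top-ratio items first gives rain jacket + climbing harness + stove + down jacket for 403 (15 kg).
Dropping climbing harness frees 2 kg; slotting in hammock (5 kg) lifts the total to 430 at 18 kg.
That's the maximum — no swap from here does better than 430.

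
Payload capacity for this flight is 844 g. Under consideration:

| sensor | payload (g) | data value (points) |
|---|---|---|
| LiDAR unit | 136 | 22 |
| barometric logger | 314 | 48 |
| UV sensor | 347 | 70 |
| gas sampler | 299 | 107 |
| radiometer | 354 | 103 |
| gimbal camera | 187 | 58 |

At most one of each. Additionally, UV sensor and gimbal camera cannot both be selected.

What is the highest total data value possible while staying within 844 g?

268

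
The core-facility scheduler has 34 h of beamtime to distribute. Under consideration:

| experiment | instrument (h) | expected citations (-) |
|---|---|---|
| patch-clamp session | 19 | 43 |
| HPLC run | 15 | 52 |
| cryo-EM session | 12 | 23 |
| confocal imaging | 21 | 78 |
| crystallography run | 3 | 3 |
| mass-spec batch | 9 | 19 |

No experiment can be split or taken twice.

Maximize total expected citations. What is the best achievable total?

Filling by ratio: confocal imaging + crystallography run + mass-spec batch for 100, with 1 h left unused.
Dropping crystallography run and mass-spec batch frees 12 h; slotting in cryo-EM session (12 h) lifts the total to 101 at 33 h.

101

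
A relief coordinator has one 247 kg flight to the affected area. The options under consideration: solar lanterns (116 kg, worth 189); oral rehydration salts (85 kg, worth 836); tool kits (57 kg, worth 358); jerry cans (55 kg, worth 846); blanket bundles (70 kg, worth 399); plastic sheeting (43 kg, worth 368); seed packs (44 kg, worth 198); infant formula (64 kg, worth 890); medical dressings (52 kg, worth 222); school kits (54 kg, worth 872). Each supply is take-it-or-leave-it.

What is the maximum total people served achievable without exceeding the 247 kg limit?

By people served per kg: school kits 16.15, jerry cans 15.38, infant formula 13.91, oral rehydration salts 9.84 lead.
A density-first pass picks jerry cans + plastic sheeting + infant formula + school kits — 2976 at 216 kg.
The 43 kg tied up in plastic sheeting is better spent on blanket bundles — total rises to 3007 (243 kg).

3007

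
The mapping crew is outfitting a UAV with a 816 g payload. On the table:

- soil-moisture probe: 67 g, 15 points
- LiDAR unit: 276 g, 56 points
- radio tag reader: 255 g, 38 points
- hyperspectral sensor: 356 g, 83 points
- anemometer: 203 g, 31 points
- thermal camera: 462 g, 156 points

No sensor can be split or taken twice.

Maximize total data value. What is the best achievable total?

Taking soil-moisture probe + LiDAR unit + thermal camera: 805 g used, 227 in data value.
Nothing else within 816 g beats 227.

227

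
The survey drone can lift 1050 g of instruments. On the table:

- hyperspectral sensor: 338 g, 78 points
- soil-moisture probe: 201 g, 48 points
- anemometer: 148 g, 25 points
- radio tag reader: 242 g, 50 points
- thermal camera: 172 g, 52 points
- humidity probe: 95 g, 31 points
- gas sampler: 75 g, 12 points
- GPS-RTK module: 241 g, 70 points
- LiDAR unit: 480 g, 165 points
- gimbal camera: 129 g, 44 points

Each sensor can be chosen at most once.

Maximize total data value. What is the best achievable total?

331

A density-first pass picks anemometer + thermal camera + humidity probe + LiDAR unit + gimbal camera — 317 at 1024 g.
Replace anemometer and humidity probe with GPS-RTK module: the trade gains 14 net, giving 331 at 1022 g.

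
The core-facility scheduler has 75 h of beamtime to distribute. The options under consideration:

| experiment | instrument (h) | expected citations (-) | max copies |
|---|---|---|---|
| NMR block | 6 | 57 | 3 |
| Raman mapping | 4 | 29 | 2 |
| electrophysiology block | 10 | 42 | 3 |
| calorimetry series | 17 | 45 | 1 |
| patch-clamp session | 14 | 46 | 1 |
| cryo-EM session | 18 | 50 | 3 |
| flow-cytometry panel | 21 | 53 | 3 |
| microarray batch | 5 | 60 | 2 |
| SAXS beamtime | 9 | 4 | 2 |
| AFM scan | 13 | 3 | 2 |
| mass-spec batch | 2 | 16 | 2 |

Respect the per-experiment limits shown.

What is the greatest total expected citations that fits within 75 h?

511

Greedy by ratio would take 3×NMR block + 2×Raman mapping + 3×electrophysiology block + 2×microarray batch + 2×mass-spec batch: 70 h used, total 507.
The 10 h tied up in electrophysiology block is better spent on patch-clamp session — total rises to 511 (74 h).
Nothing else within 75 h beats 511.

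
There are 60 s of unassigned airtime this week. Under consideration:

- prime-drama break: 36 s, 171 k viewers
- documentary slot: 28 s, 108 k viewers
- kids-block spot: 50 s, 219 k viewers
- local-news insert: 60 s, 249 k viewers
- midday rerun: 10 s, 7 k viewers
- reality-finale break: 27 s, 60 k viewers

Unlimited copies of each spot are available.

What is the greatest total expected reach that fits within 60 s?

249

Density check — prime-drama break 4.75, kids-block spot 4.38, local-news insert 4.15, documentary slot 3.86 are the best per s.
A density-first pass picks prime-drama break + 2×midday rerun — 185 at 56 s.
Replace prime-drama break and 2×midday rerun with local-news insert: the trade gains 64 net, giving 249 at 60 s.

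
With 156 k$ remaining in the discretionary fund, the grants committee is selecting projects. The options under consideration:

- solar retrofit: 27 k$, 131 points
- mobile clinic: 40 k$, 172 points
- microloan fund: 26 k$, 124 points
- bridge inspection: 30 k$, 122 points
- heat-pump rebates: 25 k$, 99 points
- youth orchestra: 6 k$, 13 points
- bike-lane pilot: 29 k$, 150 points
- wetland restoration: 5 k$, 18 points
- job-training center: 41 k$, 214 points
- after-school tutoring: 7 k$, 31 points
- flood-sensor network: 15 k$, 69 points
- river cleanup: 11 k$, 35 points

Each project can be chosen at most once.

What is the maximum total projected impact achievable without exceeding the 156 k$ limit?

Greedy by ratio would take solar retrofit + microloan fund + youth orchestra + bike-lane pilot + wetland restoration + job-training center + after-school tutoring + flood-sensor network: 156 k$ used, total 750.
Dropping youth orchestra and wetland restoration frees 11 k$; slotting in river cleanup (11 k$) lifts the total to 754 at 156 k$.
Runner-up solar retrofit + microloan fund + youth orchestra + bike-lane pilot + wetland restoration + job-training center + after-school tutoring + flood-sensor network tops out at 750.

754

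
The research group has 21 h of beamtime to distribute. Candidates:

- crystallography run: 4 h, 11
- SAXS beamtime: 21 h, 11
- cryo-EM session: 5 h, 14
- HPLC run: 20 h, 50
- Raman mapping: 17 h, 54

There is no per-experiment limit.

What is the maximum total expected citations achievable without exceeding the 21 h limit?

The ratio ordering already packs tightly: crystallography run + Raman mapping, 21 h, 65.

65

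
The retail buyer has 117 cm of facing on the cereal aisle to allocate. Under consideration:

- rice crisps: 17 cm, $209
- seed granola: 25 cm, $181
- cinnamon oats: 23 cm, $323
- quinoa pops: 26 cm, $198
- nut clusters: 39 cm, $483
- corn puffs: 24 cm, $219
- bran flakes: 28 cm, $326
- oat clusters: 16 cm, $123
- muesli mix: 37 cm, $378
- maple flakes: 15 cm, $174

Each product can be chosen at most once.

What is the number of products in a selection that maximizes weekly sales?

Optimal total is 1393.
For example rice crisps + cinnamon oats + nut clusters + muesli mix achieves it, using 116 cm.
Every optimal selection uses 4 products.

4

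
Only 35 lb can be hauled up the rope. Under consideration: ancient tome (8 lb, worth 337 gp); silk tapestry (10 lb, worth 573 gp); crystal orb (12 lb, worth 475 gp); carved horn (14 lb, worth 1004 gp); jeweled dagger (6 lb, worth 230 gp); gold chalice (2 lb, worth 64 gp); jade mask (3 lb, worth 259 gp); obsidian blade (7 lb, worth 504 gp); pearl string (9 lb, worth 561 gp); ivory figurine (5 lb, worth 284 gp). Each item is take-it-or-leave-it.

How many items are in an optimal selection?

5

Optimal total is 2392.
carved horn + gold chalice + jade mask + obsidian blade + pearl string hits 2392 at 35 lb.
Every optimal selection uses 5 items.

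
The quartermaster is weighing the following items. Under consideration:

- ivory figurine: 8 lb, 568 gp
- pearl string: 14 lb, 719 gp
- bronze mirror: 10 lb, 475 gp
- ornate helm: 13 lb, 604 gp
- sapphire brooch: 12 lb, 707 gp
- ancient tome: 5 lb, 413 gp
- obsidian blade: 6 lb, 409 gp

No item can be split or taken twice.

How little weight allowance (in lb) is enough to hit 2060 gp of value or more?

Need the lightest bundle worth ≥ 2060.
ivory figurine + sapphire brooch + ancient tome + obsidian blade: 2097 value at 31 lb.
No combination under 31 lb hits 2060.

31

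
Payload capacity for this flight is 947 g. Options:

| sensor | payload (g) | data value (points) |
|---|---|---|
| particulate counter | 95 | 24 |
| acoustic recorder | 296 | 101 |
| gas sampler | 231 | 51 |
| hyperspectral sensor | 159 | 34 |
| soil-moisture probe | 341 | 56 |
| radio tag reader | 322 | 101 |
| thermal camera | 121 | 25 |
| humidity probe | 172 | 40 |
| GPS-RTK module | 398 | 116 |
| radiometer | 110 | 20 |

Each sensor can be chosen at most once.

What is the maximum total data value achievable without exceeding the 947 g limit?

277

A density-first pass picks particulate counter + acoustic recorder + radio tag reader + humidity probe — 266 at 885 g.
Replace humidity probe with gas sampler: the trade gains 11 net, giving 277 at 944 g.
Next best is particulate counter + acoustic recorder + radio tag reader + thermal camera + radiometer at 271 (944 g) — short by 6.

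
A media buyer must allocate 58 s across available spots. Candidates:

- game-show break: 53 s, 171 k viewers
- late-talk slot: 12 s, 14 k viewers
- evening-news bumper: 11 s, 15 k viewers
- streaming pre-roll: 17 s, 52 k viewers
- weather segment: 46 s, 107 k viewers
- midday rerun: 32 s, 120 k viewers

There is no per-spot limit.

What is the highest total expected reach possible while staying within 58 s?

Density check — midday rerun 3.75, game-show break 3.23, streaming pre-roll 3.06, weather segment 2.33 are the best per s.
Best packing: streaming pre-roll + midday rerun — 49 s, 172 total.
The spare 9 s is too small for any remaining spot, and no exchange beats 172.

172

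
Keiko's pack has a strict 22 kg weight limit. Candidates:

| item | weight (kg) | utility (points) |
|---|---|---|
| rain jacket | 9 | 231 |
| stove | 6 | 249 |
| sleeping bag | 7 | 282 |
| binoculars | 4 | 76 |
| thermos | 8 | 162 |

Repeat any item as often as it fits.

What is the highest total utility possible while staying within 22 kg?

846

Taking the top-ratio items first gives 3×stove + binoculars for 823 (22 kg).
Replace 3×stove and binoculars with 3×sleeping bag: the trade gains 23 net, giving 846 at 21 kg.
Nothing else within 22 kg beats 846.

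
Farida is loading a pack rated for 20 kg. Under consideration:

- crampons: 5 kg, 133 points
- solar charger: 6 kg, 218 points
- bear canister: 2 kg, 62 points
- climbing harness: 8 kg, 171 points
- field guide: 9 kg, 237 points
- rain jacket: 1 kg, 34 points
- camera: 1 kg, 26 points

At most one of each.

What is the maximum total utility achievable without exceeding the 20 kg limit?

588

By utility per kg: solar charger 36.33, rain jacket 34.00, bear canister 31.00, crampons 26.60 lead.
The ratio heuristic lands on crampons + solar charger + bear canister + rain jacket + camera (473) but leaves 5 kg idle.
The 4 kg tied up in bear canister and rain jacket and camera is better spent on field guide — total rises to 588 (20 kg).
The closest alternative, solar charger + bear canister + field guide + rain jacket + camera, reaches only 577.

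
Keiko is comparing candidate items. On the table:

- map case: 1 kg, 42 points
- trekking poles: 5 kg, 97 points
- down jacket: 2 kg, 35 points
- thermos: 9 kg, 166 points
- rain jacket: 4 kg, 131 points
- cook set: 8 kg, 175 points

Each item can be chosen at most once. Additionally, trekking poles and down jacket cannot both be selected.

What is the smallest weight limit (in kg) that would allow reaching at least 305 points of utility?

Minimise kg subject to total utility ≥ 305.
rain jacket + cook set: 306 utility at 12 kg.
Any bundle with less than 12 kg falls short of 305.

12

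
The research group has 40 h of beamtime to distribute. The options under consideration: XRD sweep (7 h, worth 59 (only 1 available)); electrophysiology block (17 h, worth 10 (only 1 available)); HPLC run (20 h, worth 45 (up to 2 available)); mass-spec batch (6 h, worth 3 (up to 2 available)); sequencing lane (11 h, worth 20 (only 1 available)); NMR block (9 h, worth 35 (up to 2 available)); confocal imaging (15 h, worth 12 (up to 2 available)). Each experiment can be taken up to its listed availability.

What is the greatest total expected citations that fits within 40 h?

XRD sweep + sequencing lane + 2×NMR block uses 36 of the 40 h and totals 149.
That's the maximum — no swap from here does better than 149.

149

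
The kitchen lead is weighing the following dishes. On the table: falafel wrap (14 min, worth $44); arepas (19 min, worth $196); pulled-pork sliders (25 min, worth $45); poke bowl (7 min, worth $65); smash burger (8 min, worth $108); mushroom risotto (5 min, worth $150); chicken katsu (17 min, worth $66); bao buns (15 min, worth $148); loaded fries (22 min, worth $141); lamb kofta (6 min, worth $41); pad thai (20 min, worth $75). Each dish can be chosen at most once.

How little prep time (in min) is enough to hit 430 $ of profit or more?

Need the lightest bundle worth ≥ 430.
Taking arepas + smash burger + mushroom risotto gives 454 (≥ 430) for 32 min.
Any bundle with less than 32 min falls short of 430.

32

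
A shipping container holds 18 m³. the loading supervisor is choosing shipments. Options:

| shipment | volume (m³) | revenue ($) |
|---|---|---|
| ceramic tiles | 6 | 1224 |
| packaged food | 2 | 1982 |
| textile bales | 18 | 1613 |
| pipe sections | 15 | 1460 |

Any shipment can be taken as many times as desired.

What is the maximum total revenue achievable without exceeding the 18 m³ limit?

17838

By revenue per m³: packaged food 991.00, ceramic tiles 204.00, pipe sections 97.33, textile bales 89.61 lead.
Taking 9×packaged food: 18 m³ used, 17838 in revenue.
That's the maximum — no swap from here does better than 17838.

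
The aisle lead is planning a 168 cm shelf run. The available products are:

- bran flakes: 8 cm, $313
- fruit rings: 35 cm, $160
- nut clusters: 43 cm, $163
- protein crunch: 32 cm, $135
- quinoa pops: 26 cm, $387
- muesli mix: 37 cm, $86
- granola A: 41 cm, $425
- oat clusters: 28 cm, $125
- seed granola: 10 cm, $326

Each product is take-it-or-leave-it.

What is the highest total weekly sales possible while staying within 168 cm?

1774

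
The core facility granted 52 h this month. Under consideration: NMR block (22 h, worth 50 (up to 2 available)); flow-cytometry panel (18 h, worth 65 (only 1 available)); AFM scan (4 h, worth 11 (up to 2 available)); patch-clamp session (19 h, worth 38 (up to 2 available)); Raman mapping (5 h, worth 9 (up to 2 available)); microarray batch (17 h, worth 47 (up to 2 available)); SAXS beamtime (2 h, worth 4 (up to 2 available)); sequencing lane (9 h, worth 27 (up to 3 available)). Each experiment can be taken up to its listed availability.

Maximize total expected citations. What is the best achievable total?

161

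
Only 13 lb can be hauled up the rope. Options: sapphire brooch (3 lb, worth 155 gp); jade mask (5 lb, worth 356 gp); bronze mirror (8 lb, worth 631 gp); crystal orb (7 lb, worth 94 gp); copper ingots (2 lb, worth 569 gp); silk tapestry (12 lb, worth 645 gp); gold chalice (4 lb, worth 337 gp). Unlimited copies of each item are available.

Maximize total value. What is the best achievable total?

3414

Taking 6×copper ingots: 12 lb used, 3414 in value.
The spare 1 lb is too small for any remaining item, and no exchange beats 3414.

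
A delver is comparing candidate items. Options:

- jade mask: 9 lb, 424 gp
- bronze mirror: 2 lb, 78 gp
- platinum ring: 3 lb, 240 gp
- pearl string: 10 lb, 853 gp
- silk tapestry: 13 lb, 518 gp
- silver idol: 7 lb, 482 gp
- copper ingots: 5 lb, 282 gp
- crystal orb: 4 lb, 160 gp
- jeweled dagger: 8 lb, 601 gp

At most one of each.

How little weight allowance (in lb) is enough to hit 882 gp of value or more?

12

Look for the lowest-weight combination reaching 882.
Taking bronze mirror + pearl string gives 931 (≥ 882) for 12 lb.
Below 12 lb the best achievable stays under 882.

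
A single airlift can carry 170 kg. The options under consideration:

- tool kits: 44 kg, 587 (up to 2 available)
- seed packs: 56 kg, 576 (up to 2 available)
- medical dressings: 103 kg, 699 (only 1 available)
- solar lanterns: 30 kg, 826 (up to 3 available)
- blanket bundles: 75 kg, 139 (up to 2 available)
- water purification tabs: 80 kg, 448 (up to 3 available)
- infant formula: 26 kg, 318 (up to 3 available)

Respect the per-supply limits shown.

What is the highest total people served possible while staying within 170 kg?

Filling by ratio: tool kits + 3×solar lanterns + infant formula for 3383, with 10 kg left unused.
The 44 kg tied up in tool kits is better spent on 2×infant formula — total rises to 3432 (168 kg).

3432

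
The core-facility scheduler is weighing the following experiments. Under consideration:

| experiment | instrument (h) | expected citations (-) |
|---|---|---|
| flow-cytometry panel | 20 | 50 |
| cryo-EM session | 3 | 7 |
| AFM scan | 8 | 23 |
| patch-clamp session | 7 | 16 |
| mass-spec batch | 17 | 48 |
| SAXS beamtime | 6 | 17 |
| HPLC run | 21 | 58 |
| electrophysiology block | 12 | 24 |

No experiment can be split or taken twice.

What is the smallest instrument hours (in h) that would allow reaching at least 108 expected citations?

41

Need the lightest bundle worth ≥ 108.
cryo-EM session + AFM scan + patch-clamp session + mass-spec batch + SAXS beamtime: 111 expected citations at 41 h.
No combination under 41 h hits 108.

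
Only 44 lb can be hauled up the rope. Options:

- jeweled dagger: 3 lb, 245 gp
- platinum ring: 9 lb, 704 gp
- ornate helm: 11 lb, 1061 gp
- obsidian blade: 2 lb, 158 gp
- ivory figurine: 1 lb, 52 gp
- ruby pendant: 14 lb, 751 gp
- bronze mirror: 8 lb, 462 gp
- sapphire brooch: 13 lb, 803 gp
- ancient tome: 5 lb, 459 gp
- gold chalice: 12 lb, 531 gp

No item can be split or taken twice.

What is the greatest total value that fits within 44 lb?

Density check — ornate helm 96.45, ancient tome 91.80, jeweled dagger 81.67 are the best per lb.
The ratio ordering already packs tightly: jeweled dagger + platinum ring + ornate helm + obsidian blade + ivory figurine + sapphire brooch + ancient tome, 44 lb, 3482.
The closest alternative, jeweled dagger + platinum ring + ornate helm + obsidian blade + sapphire brooch + ancient tome, reaches only 3430.

3482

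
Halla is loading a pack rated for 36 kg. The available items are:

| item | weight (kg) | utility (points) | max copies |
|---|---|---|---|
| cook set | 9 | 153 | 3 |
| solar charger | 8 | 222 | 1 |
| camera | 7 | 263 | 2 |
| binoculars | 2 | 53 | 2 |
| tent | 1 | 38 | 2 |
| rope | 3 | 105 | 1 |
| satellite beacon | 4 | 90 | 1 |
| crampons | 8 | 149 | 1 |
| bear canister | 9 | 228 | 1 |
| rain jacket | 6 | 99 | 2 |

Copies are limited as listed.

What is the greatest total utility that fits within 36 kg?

1157

Taking the top-ratio items first gives solar charger + 2×camera + 2×binoculars + 2×tent + rope + satellite beacon for 1125 (35 kg).
The 8 kg tied up in 2×binoculars and satellite beacon is better spent on bear canister — total rises to 1157 (36 kg).
That's the maximum — no swap from here does better than 1157.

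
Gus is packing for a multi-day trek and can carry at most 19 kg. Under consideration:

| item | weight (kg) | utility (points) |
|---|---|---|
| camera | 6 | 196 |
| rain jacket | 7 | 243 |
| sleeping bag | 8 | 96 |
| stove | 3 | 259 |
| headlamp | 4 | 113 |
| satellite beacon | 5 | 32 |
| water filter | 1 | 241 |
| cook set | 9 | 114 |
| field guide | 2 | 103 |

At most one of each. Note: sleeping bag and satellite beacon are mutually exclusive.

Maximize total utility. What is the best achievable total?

1042

Camera + rain jacket + stove + water filter + field guide uses 19 of the 19 kg and totals 1042.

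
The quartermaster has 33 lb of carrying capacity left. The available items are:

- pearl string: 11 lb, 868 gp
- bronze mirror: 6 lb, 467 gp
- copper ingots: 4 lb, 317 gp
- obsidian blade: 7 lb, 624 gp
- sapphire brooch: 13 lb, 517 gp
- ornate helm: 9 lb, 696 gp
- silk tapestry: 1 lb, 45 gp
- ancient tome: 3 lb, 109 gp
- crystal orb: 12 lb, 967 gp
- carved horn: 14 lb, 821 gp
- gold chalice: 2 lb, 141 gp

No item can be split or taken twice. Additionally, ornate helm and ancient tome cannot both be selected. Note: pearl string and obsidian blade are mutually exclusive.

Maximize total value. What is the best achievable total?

2649

Density check — obsidian blade 89.14, crystal orb 80.58, copper ingots 79.25, pearl string 78.91 are the best per lb.
The ratio heuristic lands on bronze mirror + copper ingots + obsidian blade + silk tapestry + crystal orb + gold chalice (2561) but leaves 1 lb idle.
Replace bronze mirror and gold chalice with ornate helm: the trade gains 88 net, giving 2649 at 33 lb.
An exhaustive check of the 2048 subsets confirms 2649.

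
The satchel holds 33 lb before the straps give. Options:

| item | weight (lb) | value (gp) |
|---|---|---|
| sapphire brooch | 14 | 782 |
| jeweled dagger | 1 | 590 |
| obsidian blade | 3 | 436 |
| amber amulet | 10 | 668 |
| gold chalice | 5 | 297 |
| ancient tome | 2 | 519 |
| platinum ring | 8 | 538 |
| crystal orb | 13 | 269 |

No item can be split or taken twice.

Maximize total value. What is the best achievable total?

By value per lb: jeweled dagger 590.00, ancient tome 259.50, obsidian blade 145.33, platinum ring 67.25 lead.
The ratio heuristic lands on jeweled dagger + obsidian blade + amber amulet + gold chalice + ancient tome + platinum ring (3048) but leaves 4 lb idle.
Replace amber amulet with sapphire brooch: the trade gains 114 net, giving 3162 at 33 lb.
Nothing else within 33 lb beats 3162.

3162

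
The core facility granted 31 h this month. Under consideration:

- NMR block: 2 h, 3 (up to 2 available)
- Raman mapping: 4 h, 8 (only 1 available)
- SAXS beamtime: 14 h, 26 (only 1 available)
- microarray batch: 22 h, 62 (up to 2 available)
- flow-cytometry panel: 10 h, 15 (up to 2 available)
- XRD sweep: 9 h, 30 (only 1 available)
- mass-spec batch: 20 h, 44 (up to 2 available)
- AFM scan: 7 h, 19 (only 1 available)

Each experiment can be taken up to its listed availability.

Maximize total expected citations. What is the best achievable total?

92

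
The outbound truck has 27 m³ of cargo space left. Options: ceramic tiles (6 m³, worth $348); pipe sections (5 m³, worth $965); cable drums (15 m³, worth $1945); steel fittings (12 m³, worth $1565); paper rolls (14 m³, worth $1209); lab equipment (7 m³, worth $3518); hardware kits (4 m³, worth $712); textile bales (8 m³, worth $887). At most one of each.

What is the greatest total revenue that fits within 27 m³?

Ranking by ratio (revenue/m³): lab equipment 502.57, pipe sections 193.00, hardware kits 178.00.
Taking the top-ratio shipments first gives pipe sections + lab equipment + hardware kits + textile bales for 6082 (24 m³).
The 12 m³ tied up in hardware kits and textile bales is better spent on cable drums — total rises to 6428 (27 m³).
Next best is cable drums + lab equipment + hardware kits at 6175 (26 m³) — short by 253.

6428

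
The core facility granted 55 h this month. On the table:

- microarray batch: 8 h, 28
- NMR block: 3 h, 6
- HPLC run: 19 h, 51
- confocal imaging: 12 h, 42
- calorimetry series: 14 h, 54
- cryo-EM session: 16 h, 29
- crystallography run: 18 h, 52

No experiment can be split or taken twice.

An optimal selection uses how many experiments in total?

5

The maximum expected citations within 55 h is 182.
For example microarray batch + NMR block + confocal imaging + calorimetry series + crystallography run achieves it, using 55 h.
All optima have 5 experiments.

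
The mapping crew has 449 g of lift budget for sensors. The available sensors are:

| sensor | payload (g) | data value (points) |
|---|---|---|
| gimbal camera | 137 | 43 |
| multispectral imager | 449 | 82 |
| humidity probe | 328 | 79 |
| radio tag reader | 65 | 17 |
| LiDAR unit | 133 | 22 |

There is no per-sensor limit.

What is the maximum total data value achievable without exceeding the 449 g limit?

129

Taking 3×gimbal camera: 411 g used, 129 in data value.
No other feasible combination exceeds 129.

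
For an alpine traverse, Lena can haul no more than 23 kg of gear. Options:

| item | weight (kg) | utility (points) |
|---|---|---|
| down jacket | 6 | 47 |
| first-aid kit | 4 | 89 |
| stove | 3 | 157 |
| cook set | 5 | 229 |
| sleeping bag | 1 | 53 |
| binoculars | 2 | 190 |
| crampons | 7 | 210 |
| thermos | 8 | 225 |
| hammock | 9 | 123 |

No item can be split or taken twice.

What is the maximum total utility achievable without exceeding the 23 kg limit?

943

Taking the top-ratio items first gives first-aid kit + stove + cook set + sleeping bag + binoculars + crampons for 928 (22 kg).
The 7 kg tied up in crampons is better spent on thermos — total rises to 943 (23 kg).
The closest alternative, first-aid kit + stove + cook set + sleeping bag + binoculars + crampons, reaches only 928.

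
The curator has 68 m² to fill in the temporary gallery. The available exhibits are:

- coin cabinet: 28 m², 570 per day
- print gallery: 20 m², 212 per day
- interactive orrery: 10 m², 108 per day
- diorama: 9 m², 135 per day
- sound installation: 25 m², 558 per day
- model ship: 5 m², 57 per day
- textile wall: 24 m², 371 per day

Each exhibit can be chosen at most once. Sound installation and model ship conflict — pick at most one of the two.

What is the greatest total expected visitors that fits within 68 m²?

Density check — sound installation 22.32, coin cabinet 20.36, textile wall 15.46, diorama 15.00 are the best per m².
Coin cabinet + diorama + sound installation uses 62 of the 68 m² and totals 1263.

1263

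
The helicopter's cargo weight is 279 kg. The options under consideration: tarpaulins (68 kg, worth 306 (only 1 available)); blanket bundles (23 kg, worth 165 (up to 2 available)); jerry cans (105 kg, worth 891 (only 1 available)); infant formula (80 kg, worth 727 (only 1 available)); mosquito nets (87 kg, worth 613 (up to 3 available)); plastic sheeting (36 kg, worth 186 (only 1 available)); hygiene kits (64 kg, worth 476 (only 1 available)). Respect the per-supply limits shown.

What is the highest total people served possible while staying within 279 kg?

2259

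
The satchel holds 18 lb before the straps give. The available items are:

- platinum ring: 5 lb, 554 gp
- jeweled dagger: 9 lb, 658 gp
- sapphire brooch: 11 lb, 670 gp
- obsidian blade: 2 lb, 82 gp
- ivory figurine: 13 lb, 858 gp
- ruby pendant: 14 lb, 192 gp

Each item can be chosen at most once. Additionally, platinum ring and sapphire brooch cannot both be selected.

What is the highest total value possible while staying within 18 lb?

Taking the top-ratio items first gives platinum ring + jeweled dagger + obsidian blade for 1294 (16 lb).
Dropping jeweled dagger and obsidian blade frees 11 lb; slotting in ivory figurine (13 lb) lifts the total to 1412 at 18 lb.

1412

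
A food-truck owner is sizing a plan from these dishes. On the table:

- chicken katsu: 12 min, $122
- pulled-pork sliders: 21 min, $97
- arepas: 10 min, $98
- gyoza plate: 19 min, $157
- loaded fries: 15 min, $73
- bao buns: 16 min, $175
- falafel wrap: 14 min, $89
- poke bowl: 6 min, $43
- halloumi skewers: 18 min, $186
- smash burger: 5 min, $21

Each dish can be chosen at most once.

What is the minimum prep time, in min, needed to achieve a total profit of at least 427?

Minimise min subject to total profit ≥ 427.
chicken katsu + arepas + bao buns + poke bowl reaches 438 using 44 min.
No combination under 44 min hits 427.

44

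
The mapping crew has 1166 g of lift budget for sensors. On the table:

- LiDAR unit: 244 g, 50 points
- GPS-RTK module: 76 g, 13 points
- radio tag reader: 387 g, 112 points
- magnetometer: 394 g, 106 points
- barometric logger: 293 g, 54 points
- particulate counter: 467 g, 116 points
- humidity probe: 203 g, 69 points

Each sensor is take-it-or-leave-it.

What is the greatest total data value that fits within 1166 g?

310

Density check — humidity probe 0.34, radio tag reader 0.29, magnetometer 0.27 are the best per g.
A density-first pass picks GPS-RTK module + radio tag reader + magnetometer + humidity probe — 300 at 1060 g.
Replace magnetometer with particulate counter: the trade gains 10 net, giving 310 at 1133 g.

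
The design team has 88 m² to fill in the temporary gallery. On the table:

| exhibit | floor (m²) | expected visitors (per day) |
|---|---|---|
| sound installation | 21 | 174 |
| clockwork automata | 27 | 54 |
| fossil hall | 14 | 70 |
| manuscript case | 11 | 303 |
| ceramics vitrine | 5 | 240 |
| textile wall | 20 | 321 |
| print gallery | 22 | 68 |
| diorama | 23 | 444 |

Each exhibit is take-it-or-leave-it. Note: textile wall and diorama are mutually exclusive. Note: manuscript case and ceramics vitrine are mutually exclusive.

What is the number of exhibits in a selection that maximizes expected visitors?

5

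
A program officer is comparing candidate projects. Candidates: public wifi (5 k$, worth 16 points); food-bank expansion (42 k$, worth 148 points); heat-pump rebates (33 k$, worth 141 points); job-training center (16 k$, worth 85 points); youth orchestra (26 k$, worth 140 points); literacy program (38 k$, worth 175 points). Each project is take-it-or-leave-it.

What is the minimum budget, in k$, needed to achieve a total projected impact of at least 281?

59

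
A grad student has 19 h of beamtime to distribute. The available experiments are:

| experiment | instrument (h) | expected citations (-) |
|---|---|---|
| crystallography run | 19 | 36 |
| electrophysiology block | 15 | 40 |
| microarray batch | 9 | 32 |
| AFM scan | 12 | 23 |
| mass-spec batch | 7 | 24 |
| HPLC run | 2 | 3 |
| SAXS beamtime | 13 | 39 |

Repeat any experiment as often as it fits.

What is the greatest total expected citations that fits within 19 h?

64

Taking 2×microarray batch: 18 h used, 64 in expected citations.
No other feasible combination exceeds 64.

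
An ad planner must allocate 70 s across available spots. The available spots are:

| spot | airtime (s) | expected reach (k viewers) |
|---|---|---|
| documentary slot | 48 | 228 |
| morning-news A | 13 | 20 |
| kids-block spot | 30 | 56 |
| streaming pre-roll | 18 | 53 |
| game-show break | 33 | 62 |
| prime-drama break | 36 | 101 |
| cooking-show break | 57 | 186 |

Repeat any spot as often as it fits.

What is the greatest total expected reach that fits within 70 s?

281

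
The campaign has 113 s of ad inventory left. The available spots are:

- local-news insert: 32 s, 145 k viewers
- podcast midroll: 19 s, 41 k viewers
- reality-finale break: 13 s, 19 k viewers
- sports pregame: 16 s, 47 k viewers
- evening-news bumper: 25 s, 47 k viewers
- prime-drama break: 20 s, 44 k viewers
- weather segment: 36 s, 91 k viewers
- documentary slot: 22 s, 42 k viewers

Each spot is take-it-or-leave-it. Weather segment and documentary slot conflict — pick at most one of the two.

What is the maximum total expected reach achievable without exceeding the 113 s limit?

330

The ratio heuristic lands on local-news insert + sports pregame + prime-drama break + weather segment (327) but leaves 9 s idle.
Replace prime-drama break with evening-news bumper: the trade gains 3 net, giving 330 at 109 s.
The closest alternative, local-news insert + sports pregame + prime-drama break + weather segment, reaches only 327.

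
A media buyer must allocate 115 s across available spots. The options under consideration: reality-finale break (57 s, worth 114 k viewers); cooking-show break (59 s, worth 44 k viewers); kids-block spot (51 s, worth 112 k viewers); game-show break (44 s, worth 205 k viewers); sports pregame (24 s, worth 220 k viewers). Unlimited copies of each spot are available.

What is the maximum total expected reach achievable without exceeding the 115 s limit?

880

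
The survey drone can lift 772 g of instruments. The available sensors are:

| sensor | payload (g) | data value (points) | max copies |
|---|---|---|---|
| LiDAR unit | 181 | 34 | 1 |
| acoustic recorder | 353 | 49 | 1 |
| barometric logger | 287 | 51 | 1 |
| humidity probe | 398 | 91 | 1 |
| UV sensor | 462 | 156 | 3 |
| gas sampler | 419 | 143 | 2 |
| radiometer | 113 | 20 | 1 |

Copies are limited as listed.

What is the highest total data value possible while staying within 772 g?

210

The ratio heuristic lands on LiDAR unit + gas sampler + radiometer (197) but leaves 59 g idle.
Replace gas sampler with UV sensor: the trade gains 13 net, giving 210 at 756 g.
No other feasible combination exceeds 210.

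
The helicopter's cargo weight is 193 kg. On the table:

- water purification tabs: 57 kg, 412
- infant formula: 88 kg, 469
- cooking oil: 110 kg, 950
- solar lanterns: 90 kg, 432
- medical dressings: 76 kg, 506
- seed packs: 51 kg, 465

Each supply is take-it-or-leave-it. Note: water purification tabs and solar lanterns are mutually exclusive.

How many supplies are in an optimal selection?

The maximum people served within 193 kg is 1456.
cooking oil + medical dressings hits 1456 at 186 kg.
All optima have 2 supplies.

2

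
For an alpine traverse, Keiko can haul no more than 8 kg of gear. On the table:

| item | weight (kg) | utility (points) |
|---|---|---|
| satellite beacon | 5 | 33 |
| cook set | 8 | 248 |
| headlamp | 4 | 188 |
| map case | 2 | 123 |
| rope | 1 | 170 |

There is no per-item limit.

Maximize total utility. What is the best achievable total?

Density check — rope 170.00, map case 61.50, headlamp 47.00 are the best per kg.
The ratio ordering already packs tightly: 8×rope, 8 kg, 1360.
Every other selection either busts 8 kg or fails to beat 1360.

1360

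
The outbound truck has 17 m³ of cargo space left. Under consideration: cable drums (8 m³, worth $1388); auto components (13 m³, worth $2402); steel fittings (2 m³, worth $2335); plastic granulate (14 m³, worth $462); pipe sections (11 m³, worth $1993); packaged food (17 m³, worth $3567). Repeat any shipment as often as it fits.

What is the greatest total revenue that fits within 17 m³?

18680

Taking 8×steel fittings: 16 m³ used, 18680 in revenue.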